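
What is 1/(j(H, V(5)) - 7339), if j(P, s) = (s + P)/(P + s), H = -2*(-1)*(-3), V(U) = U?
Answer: -1/7338 ≈ -0.00013628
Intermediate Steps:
H = -6 (H = 2*(-3) = -6)
j(P, s) = 1 (j(P, s) = (P + s)/(P + s) = 1)
1/(j(H, V(5)) - 7339) = 1/(1 - 7339) = 1/(-7338) = -1/7338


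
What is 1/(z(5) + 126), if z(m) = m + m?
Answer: 1/136 ≈ 0.0073529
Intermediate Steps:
z(m) = 2*m
1/(z(5) + 126) = 1/(2*5 + 126) = 1/(10 + 126) = 1/136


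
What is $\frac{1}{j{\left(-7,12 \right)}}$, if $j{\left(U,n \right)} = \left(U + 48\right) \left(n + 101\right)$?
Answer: $\frac{1}{4633} \approx 0.00021584$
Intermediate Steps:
$j{\left(U,n \right)} = \left(48 + U\right) \left(101 + n\right)$
$\frac{1}{j{\left(-7,12 \right)}} = \frac{1}{4848 + 48 \cdot 12 + 101 \left(-7\right) - 84} = \frac{1}{4848 + 576 - 707 - 84} = \frac{1}{4633}$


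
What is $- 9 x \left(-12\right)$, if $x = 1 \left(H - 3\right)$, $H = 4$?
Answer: $108$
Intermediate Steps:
$x = 1$ ($x = 1 \left(4 - 3\right) = 1 \cdot 1 = 1$)
$- 9 x \left(-12\right) = \left(-9\right) 1 \left(-12\right) = \left(-9\right) \left(-12\right) = 108$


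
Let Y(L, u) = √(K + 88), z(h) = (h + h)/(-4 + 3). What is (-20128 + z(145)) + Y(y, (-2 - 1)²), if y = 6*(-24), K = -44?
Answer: -20418 + 2*√11 ≈ -20411.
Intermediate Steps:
z(h) = -2*h (z(h) = (2*h)/(-1) = (2*h)*(-1) = -2*h)
y = -144
Y(L, u) = 2*√11 (Y(L, u) = √(-44 + 88) = √44 = 2*√11)
(-20128 + z(145)) + Y(y, (-2 - 1)²) = (-20128 - 2*145) + 2*√11 = (-20128 - 290) + 2*√11 = -20418 + 2*√11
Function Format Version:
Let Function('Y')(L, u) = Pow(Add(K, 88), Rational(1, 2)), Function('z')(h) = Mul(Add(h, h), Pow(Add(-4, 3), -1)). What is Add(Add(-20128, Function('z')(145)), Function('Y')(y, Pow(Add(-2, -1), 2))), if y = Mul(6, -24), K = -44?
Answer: Add(-20418, Mul(2, Pow(11, Rational(1, 2)))) ≈ -20411.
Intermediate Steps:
Function('z')(h) = Mul(-2, h) (Function('z')(h) = Mul(Mul(2, h), Pow(-1, -1)) = Mul(Mul(2, h), -1) = Mul(-2, h))
y = -144
Function('Y')(L, u) = Mul(2, Pow(11, Rational(1, 2))) (Function('Y')(L, u) = Pow(Add(-44, 88), Rational(1, 2)) = Pow(44, Rational(1, 2)) = Mul(2, Pow(11, Rational(1, 2))))
Add(Add(-20128, Function('z')(145)), Function('Y')(y, Pow(Add(-2, -1), 2))) = Add(Add(-20128, Mul(-2, 145)), Mul(2, Pow(11, Rational(1, 2)))) = Add(Add(-20128, -290), Mul(2, Pow(11, Rational(1, 2)))) = Add(-20418, Mul(2, Pow(11, Rational(1, 2))))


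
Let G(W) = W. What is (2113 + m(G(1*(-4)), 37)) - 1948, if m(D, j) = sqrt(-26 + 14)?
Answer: 165 + 2*I*sqrt(3) ≈ 165.0 + 3.4641*I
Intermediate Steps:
m(D, j) = 2*I*sqrt(3) (m(D, j) = sqrt(-12) = 2*I*sqrt(3))
(2113 + m(G(1*(-4)), 37)) - 1948 = (2113 + 2*I*sqrt(3)) - 1948 = 165 + 2*I*sqrt(3)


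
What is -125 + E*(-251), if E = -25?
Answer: 6150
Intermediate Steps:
-125 + E*(-251) = -125 - 25*(-251) = -125 + 6275 = 6150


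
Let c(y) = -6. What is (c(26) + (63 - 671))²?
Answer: 376996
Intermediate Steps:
(c(26) + (63 - 671))² = (-6 + (63 - 671))² = (-6 - 608)² = (-614)² = 376996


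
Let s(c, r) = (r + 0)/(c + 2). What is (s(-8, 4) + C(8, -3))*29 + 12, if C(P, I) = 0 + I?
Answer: -283/3 ≈ -94.333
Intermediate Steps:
s(c, r) = r/(2 + c)
C(P, I) = I
(s(-8, 4) + C(8, -3))*29 + 12 = (4/(2 - 8) - 3)*29 + 12 = (4/(-6) - 3)*29 + 12 = (4*(-⅙) - 3)*29 + 12 = (-⅔ - 3)*29 + 12 = -11/3*29 + 12 = -319/3 + 12 = -283/3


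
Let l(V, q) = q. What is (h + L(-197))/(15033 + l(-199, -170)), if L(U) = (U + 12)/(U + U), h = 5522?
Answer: 2175853/5856022 ≈ 0.37156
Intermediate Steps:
L(U) = (12 + U)/(2*U) (L(U) = (12 + U)/((2*U)) = (12 + U)*(1/(2*U)) = (12 + U)/(2*U))
(h + L(-197))/(15033 + l(-199, -170)) = (5522 + (½)*(12 - 197)/(-197))/(15033 - 170) = (5522 + (½)*(-1/197)*(-185))/14863 = (5522 + 185/394)*(1/14863) = (2175853/394)*(1/14863) = 2175853/5856022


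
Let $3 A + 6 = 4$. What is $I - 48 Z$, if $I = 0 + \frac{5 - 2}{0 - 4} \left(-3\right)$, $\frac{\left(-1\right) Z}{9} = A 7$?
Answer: $- \frac{8055}{4} \approx -2013.8$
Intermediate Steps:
$A = - \frac{2}{3}$ ($A = -2 + \frac{1}{3} \cdot 4 = -2 + \frac{4}{3} = - \frac{2}{3} \approx -0.66667$)
$Z = 42$ ($Z = - 9 \left(\left(- \frac{2}{3}\right) 7\right) = \left(-9\right) \left(- \frac{14}{3}\right) = 42$)
$I = \frac{9}{4}$ ($I = 0 + \frac{3}{-4} \left(-3\right) = 0 + 3 \left(- \frac{1}{4}\right) \left(-3\right) = 0 - - \frac{9}{4} = 0 + \frac{9}{4} = \frac{9}{4} \approx 2.25$)
$I - 48 Z = \frac{9}{4} - 2016 = - \frac{8055}{4}$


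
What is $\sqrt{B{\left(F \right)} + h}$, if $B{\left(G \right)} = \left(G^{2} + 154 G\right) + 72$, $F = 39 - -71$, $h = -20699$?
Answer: $\sqrt{8413} \approx 91.722$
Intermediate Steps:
$F = 110$ ($F = 39 + 71 = 110$)
$B{\left(G \right)} = 72 + G^{2} + 154 G$
$\sqrt{B{\left(F \right)} + h} = \sqrt{\left(72 + 110^{2} + 154 \cdot 110\right) - 20699} = \sqrt{\left(72 + 12100 + 16940\right) - 20699} = \sqrt{29112 - 20699} = \sqrt{8413}$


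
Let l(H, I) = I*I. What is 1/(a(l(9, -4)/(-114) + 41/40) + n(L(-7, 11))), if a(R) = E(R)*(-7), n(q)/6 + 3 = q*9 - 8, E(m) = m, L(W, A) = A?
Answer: 2280/1189721 ≈ 0.0019164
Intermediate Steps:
l(H, I) = I²
n(q) = -66 + 54*q (n(q) = -18 + 6*(q*9 - 8) = -18 + 6*(9*q - 8) = -18 + 6*(-8 + 9*q) = -18 + (-48 + 54*q) = -66 + 54*q)
a(R) = -7*R (a(R) = R*(-7) = -7*R)
1/(a(l(9, -4)/(-114) + 41/40) + n(L(-7, 11))) = 1/(-7*((-4)²/(-114) + 41/40) + (-66 + 54*11)) = 1/(-7*(16*(-1/114) + 41*(1/40)) + (-66 + 594)) = 1/(-7*(-8/57 + 41/40) + 528) = 1/(-7*2017/2280 + 528) = 1/(-14119/2280 + 528) = 1/(1189721/2280) = 2280/1189721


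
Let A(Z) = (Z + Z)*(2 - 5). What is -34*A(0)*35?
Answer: 0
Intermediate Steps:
A(Z) = -6*Z (A(Z) = (2*Z)*(-3) = -6*Z)
-34*A(0)*35 = -(-204)*0*35 = -34*0*35 = 0*35 = 0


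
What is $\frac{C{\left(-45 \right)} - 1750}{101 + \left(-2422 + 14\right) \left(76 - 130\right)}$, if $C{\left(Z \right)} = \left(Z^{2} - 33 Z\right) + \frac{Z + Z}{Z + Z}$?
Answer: $\frac{1761}{130133} \approx 0.013532$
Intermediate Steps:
$C{\left(Z \right)} = 1 + Z^{2} - 33 Z$ ($C{\left(Z \right)} = \left(Z^{2} - 33 Z\right) + \frac{2 Z}{2 Z} = \left(Z^{2} - 33 Z\right) + 2 Z \frac{1}{2 Z} = \left(Z^{2} - 33 Z\right) + 1 = 1 + Z^{2} - 33 Z$)
$\frac{C{\left(-45 \right)} - 1750}{101 + \left(-2422 + 14\right) \left(76 - 130\right)} = \frac{\left(1 + \left(-45\right)^{2} - -1485\right) - 1750}{101 + \left(-2422 + 14\right) \left(76 - 130\right)} = \frac{\left(1 + 2025 + 1485\right) - 1750}{101 - -130032} = \frac{3511 - 1750}{101 + 130032} = \frac{1761}{130133}$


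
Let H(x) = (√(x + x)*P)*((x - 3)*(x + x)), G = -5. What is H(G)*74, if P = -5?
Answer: -29600*I*√10 ≈ -93603.0*I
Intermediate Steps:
H(x) = -10*√2*x^(3/2)*(-3 + x) (H(x) = (√(x + x)*(-5))*((x - 3)*(x + x)) = (√(2*x)*(-5))*((-3 + x)*(2*x)) = ((√2*√x)*(-5))*(2*x*(-3 + x)) = (-5*√2*√x)*(2*x*(-3 + x)) = -10*√2*x^(3/2)*(-3 + x))
H(G)*74 = (10*√2*(-5)^(3/2)*(3 - 1*(-5)))*74 = (10*√2*(-5*I*√5)*(3 + 5))*74 = (10*√2*(-5*I*√5)*8)*74 = -400*I*√10*74 = -29600*I*√10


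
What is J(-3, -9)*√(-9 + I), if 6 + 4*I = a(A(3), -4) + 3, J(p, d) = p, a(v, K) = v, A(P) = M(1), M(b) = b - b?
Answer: -3*I*√39/2 ≈ -9.3675*I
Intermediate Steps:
M(b) = 0
A(P) = 0
I = -¾ (I = -3/2 + (0 + 3)/4 = -3/2 + (¼)*3 = -3/2 + ¾ = -¾ ≈ -0.75000)
J(-3, -9)*√(-9 + I) = -3*√(-9 - ¾) = -3*I*√39/2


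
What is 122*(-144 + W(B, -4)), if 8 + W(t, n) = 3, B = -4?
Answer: -18178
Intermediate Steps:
W(t, n) = -5 (W(t, n) = -8 + 3 = -5)
122*(-144 + W(B, -4)) = 122*(-144 - 5) = 122*(-149) = -18178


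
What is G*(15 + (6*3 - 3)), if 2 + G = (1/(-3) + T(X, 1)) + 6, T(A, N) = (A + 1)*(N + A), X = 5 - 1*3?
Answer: 380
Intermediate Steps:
X = 2 (X = 5 - 3 = 2)
T(A, N) = (1 + A)*(A + N)
G = 38/3 (G = -2 + ((1/(-3) + (2 + 1 + 2² + 2*1)) + 6) = -2 + ((-⅓ + (2 + 1 + 4 + 2)) + 6) = -2 + ((-⅓ + 9) + 6) = -2 + (26/3 + 6) = -2 + 44/3 = 38/3 ≈ 12.667)
G*(15 + (6*3 - 3)) = 38*(15 + (6*3 - 3))/3 = 38*(15 + (18 - 3))/3 = 38*(15 + 15)/3 = (38/3)*30 = 380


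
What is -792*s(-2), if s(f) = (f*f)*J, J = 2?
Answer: -6336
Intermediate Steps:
s(f) = 2*f**2 (s(f) = (f*f)*2 = f**2*2 = 2*f**2)
-792*s(-2) = -792*2*(-2)**2 = -792*2*4 = -792*8 = -132*48 = -6336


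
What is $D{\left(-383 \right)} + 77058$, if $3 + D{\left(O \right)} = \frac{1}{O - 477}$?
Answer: $\frac{66267299}{860} \approx 77055.0$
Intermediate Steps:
$D{\left(O \right)} = -3 + \frac{1}{-477 + O}$ ($D{\left(O \right)} = -3 + \frac{1}{O - 477} = -3 + \frac{1}{-477 + O}$)
$D{\left(-383 \right)} + 77058 = \frac{1432 - -1149}{-477 - 383} + 77058 = \frac{1432 + 1149}{-860} + 77058 = \left(- \frac{1}{860}\right) 2581 + 77058 = - \frac{2581}{860} + 77058 = \frac{66267299}{860}$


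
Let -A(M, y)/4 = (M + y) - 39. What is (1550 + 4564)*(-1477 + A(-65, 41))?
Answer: -7489650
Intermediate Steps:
A(M, y) = 156 - 4*M - 4*y (A(M, y) = -4*((M + y) - 39) = -4*(-39 + M + y) = 156 - 4*M - 4*y)
(1550 + 4564)*(-1477 + A(-65, 41)) = (1550 + 4564)*(-1477 + (156 - 4*(-65) - 4*41)) = 6114*(-1477 + (156 + 260 - 164)) = 6114*(-1477 + 252) = 6114*(-1225) = -7489650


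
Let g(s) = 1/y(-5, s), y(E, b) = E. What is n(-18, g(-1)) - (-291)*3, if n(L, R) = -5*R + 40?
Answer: 914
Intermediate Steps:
g(s) = -⅕ (g(s) = 1/(-5) = -⅕)
n(L, R) = 40 - 5*R
n(-18, g(-1)) - (-291)*3 = (40 - 5*(-⅕)) - (-291)*3 = (40 + 1) - 97*(-9) = 41 + 873 = 914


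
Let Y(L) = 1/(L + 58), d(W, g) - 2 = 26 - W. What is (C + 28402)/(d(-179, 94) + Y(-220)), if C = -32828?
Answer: -717012/33533 ≈ -21.382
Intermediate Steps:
d(W, g) = 28 - W (d(W, g) = 2 + (26 - W) = 28 - W)
Y(L) = 1/(58 + L)
(C + 28402)/(d(-179, 94) + Y(-220)) = (-32828 + 28402)/((28 - 1*(-179)) + 1/(58 - 220)) = -4426/((28 + 179) + 1/(-162)) = -4426/(207 - 1/162) = -4426/33533/162 = -4426*162/33533 = -717012/33533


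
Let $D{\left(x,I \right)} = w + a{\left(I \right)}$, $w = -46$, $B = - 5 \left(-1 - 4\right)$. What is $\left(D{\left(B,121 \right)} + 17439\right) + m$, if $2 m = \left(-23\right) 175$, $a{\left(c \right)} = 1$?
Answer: $\frac{30763}{2} \approx 15382.0$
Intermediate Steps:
$B = 25$ ($B = \left(-5\right) \left(-5\right) = 25$)
$D{\left(x,I \right)} = -45$ ($D{\left(x,I \right)} = -46 + 1 = -45$)
$m = - \frac{4025}{2}$ ($m = \frac{\left(-23\right) 175}{2} = \frac{1}{2} \left(-4025\right) = - \frac{4025}{2} \approx -2012.5$)
$\left(D{\left(B,121 \right)} + 17439\right) + m = \left(-45 + 17439\right) - \frac{4025}{2} = 17394 - \frac{4025}{2} = \frac{30763}{2}$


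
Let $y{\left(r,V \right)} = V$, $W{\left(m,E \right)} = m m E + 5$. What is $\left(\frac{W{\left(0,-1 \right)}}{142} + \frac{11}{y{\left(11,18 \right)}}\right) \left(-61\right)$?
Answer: $- \frac{25193}{639} \approx -39.426$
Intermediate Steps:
$W{\left(m,E \right)} = 5 + E m^{2}$ ($W{\left(m,E \right)} = m^{2} E + 5 = E m^{2} + 5 = 5 + E m^{2}$)
$\left(\frac{W{\left(0,-1 \right)}}{142} + \frac{11}{y{\left(11,18 \right)}}\right) \left(-61\right) = \left(\frac{5 - 0^{2}}{142} + \frac{11}{18}\right) \left(-61\right) = \left(\left(5 - 0\right) \frac{1}{142} + 11 \cdot \frac{1}{18}\right) \left(-61\right) = \left(\left(5 + 0\right) \frac{1}{142} + \frac{11}{18}\right) \left(-61\right) = \left(5 \cdot \frac{1}{142} + \frac{11}{18}\right) \left(-61\right) = \left(\frac{5}{142} + \frac{11}{18}\right) \left(-61\right) = \frac{413}{639} \left(-61\right) = - \frac{25193}{639}$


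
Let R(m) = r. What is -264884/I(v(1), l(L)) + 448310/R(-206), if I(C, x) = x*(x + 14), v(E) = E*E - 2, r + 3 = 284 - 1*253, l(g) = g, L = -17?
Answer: 7723529/714 ≈ 10817.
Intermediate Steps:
r = 28 (r = -3 + (284 - 1*253) = -3 + (284 - 253) = -3 + 31 = 28)
v(E) = -2 + E**2 (v(E) = E**2 - 2 = -2 + E**2)
R(m) = 28
I(C, x) = x*(14 + x)
-264884/I(v(1), l(L)) + 448310/R(-206) = -264884*(-1/(17*(14 - 17))) + 448310/28 = -264884/((-17*(-3))) + 448310*(1/28) = -264884/51 + 224155/14 = 7723529/714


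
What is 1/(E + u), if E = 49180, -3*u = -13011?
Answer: 1/53517 ≈ 1.8686e-5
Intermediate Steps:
u = 4337 (u = -⅓*(-13011) = 4337)
1/(E + u) = 1/(49180 + 4337) = 1/53517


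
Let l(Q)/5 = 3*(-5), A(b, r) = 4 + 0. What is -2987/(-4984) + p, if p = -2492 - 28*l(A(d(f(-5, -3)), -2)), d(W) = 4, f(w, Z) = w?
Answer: -1950741/4984 ≈ -391.40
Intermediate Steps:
A(b, r) = 4
l(Q) = -75 (l(Q) = 5*(3*(-5)) = 5*(-15) = -75)
p = -392 (p = -2492 - 28*(-75) = -2492 + 2100 = -392)
-2987/(-4984) + p = -2987/(-4984) - 392 = -2987*(-1/4984) - 392 = 2987/4984 - 392 = -1950741/4984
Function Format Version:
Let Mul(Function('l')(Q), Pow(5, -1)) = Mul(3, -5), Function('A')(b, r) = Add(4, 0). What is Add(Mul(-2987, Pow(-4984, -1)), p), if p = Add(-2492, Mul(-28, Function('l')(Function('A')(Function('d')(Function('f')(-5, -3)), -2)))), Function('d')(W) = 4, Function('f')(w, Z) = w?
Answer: Rational(-1950741, 4984) ≈ -391.40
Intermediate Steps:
Function('A')(b, r) = 4
Function('l')(Q) = -75 (Function('l')(Q) = Mul(5, Mul(3, -5)) = Mul(5, -15) = -75)
p = -392 (p = Add(-2492, Mul(-28, -75)) = Add(-2492, 2100) = -392)
Add(Mul(-2987, Pow(-4984, -1)), p) = Add(Mul(-2987, Pow(-4984, -1)), -392) = Add(Mul(-2987, Rational(-1, 4984)), -392) = Add(Rational(2987, 4984), -392) = Rational(-1950741, 4984)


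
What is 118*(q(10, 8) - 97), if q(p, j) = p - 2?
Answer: -10502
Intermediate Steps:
q(p, j) = -2 + p
118*(q(10, 8) - 97) = 118*((-2 + 10) - 97) = 118*(8 - 97) = 118*(-89) = -10502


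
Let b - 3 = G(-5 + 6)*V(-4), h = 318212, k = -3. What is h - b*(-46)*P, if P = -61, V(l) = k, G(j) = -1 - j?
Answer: 292958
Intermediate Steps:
V(l) = -3
b = 9 (b = 3 + (-1 - (-5 + 6))*(-3) = 3 + (-1 - 1*1)*(-3) = 3 + (-1 - 1)*(-3) = 3 - 2*(-3) = 3 + 6 = 9)
h - b*(-46)*P = 318212 - 9*(-46)*(-61) = 318212 - (-414)*(-61) = 318212 - 1*25254 = 318212 - 25254 = 292958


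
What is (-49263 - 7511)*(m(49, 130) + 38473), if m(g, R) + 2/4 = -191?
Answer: -2173393881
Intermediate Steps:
m(g, R) = -383/2 (m(g, R) = -½ - 191 = -383/2)
(-49263 - 7511)*(m(49, 130) + 38473) = (-49263 - 7511)*(-383/2 + 38473) = -56774*76563/2 = -2173393881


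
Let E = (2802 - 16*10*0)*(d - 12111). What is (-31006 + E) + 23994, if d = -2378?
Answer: -40605190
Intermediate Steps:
E = -40598178 (E = (2802 - 16*10*0)*(-2378 - 12111) = (2802 - 160*0)*(-14489) = (2802 + 0)*(-14489) = 2802*(-14489) = -40598178)
(-31006 + E) + 23994 = (-31006 - 40598178) + 23994 = -40629184 + 23994 = -40605190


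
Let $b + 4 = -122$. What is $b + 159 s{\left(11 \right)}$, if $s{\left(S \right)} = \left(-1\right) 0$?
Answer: $-126$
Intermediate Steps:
$b = -126$ ($b = -4 - 122 = -126$)
$s{\left(S \right)} = 0$
$b + 159 s{\left(11 \right)} = -126 + 159 \cdot 0 = -126 + 0 = -126$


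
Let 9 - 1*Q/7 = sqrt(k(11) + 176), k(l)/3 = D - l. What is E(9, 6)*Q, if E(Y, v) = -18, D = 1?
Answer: -1134 + 126*sqrt(146) ≈ 388.46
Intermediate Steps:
k(l) = 3 - 3*l (k(l) = 3*(1 - l) = 3 - 3*l)
Q = 63 - 7*sqrt(146) (Q = 63 - 7*sqrt((3 - 3*11) + 176) = 63 - 7*sqrt((3 - 33) + 176) = 63 - 7*sqrt(-30 + 176) = 63 - 7*sqrt(146) ≈ -21.581)
E(9, 6)*Q = -18*(63 - 7*sqrt(146)) = -1134 + 126*sqrt(146)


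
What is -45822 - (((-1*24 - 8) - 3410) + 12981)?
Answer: -55361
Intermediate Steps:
-45822 - (((-1*24 - 8) - 3410) + 12981) = -45822 - (((-24 - 8) - 3410) + 12981) = -45822 - ((-32 - 3410) + 12981) = -45822 - (-3442 + 12981) = -45822 - 1*9539 = -45822 - 9539 = -55361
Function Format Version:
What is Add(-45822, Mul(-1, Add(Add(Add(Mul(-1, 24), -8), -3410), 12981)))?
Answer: -55361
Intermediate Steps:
Add(-45822, Mul(-1, Add(Add(Add(Mul(-1, 24), -8), -3410), 12981))) = Add(-45822, Mul(-1, Add(Add(Add(-24, -8), -3410), 12981))) = Add(-45822, Mul(-1, Add(Add(-32, -3410), 12981))) = Add(-45822, Mul(-1, Add(-3442, 12981))) = Add(-45822, Mul(-1, 9539)) = Add(-45822, -9539) = -55361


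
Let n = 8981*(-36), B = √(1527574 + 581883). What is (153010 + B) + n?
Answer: -170306 + √2109457 ≈ -1.6885e+5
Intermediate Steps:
B = √2109457 ≈ 1452.4
n = -323316
(153010 + B) + n = (153010 + √2109457) - 323316 = -170306 + √2109457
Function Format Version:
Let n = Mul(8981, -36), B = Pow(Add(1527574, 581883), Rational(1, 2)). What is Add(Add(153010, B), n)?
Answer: Add(-170306, Pow(2109457, Rational(1, 2))) ≈ -1.6885e+5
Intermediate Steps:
B = Pow(2109457, Rational(1, 2)) ≈ 1452.4
n = -323316
Add(Add(153010, B), n) = Add(Add(153010, Pow(2109457, Rational(1, 2))), -323316) = Add(-170306, Pow(2109457, Rational(1, 2)))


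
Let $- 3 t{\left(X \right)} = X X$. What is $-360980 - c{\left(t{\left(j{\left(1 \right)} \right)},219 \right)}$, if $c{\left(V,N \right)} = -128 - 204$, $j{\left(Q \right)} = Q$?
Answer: $-360648$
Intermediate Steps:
$t{\left(X \right)} = - \frac{X^{2}}{3}$ ($t{\left(X \right)} = - \frac{X X}{3} = - \frac{X^{2}}{3}$)
$c{\left(V,N \right)} = -332$ ($c{\left(V,N \right)} = -128 - 204 = -332$)
$-360980 - c{\left(t{\left(j{\left(1 \right)} \right)},219 \right)} = -360980 - -332 = -360980 + 332 = -360648$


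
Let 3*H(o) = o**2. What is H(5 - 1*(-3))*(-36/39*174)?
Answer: -44544/13 ≈ -3426.5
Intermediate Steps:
H(o) = o**2/3
H(5 - 1*(-3))*(-36/39*174) = ((5 - 1*(-3))**2/3)*(-36/39*174) = ((5 + 3)**2/3)*(-36*1/39*174) = ((1/3)*8**2)*(-12/13*174) = ((1/3)*64)*(-2088/13) = (64/3)*(-2088/13) = -44544/13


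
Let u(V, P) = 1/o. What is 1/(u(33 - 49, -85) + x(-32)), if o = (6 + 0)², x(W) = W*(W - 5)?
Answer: 36/42625 ≈ 0.00084457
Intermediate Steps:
x(W) = W*(-5 + W)
o = 36 (o = 6² = 36)
u(V, P) = 1/36
1/(u(33 - 49, -85) + x(-32)) = 1/(1/36 - 32*(-5 - 32)) = 1/(1/36 - 32*(-37)) = 1/(1/36 + 1184) = 1/(42625/36) = 36/42625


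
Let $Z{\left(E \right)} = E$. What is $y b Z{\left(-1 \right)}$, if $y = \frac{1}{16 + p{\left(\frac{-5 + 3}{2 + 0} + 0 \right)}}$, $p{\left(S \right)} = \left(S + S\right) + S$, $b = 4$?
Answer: $- \frac{4}{13} \approx -0.30769$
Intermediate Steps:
$p{\left(S \right)} = 3 S$ ($p{\left(S \right)} = 2 S + S = 3 S$)
$y = \frac{1}{13}$ ($y = \frac{1}{16 + 3 \left(\frac{-5 + 3}{2 + 0} + 0\right)} = \frac{1}{16 + 3 \left(- \frac{2}{2} + 0\right)} = \frac{1}{16 + 3 \left(\left(-2\right) \frac{1}{2} + 0\right)} = \frac{1}{16 + 3 \left(-1 + 0\right)} = \frac{1}{16 + 3 \left(-1\right)} = \frac{1}{16 - 3} = \frac{1}{13} \approx 0.076923$)
$y b Z{\left(-1 \right)} = \frac{1}{13} \cdot 4 \left(-1\right) = \frac{4}{13} \left(-1\right) = - \frac{4}{13}$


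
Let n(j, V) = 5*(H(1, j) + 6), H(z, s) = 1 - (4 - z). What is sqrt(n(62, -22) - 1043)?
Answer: I*sqrt(1023) ≈ 31.984*I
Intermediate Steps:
H(z, s) = -3 + z (H(z, s) = 1 + (-4 + z) = -3 + z)
n(j, V) = 20 (n(j, V) = 5*((-3 + 1) + 6) = 5*(-2 + 6) = 5*4 = 20)
sqrt(n(62, -22) - 1043) = sqrt(20 - 1043) = sqrt(-1023) = I*sqrt(1023)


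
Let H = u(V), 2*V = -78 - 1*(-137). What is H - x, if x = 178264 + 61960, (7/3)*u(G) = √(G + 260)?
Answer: -240224 + 3*√1158/14 ≈ -2.4022e+5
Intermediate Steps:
V = 59/2 (V = (-78 - 1*(-137))/2 = (-78 + 137)/2 = (½)*59 = 59/2 ≈ 29.500)
u(G) = 3*√(260 + G)/7 (u(G) = 3*√(G + 260)/7 = 3*√(260 + G)/7)
H = 3*√1158/14 (H = 3*√(260 + 59/2)/7 = 3*√(579/2)/7 = 3*(√1158/2)/7 = 3*√1158/14 ≈ 7.2920)
x = 240224
H - x = 3*√1158/14 - 1*240224 = 3*√1158/14 - 240224 = -240224 + 3*√1158/14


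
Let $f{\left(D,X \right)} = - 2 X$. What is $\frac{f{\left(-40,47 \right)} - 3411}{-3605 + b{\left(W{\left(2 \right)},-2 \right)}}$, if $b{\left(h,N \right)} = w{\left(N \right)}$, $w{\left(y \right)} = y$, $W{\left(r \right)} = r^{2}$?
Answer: $\frac{3505}{3607} \approx 0.97172$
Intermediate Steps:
$b{\left(h,N \right)} = N$
$\frac{f{\left(-40,47 \right)} - 3411}{-3605 + b{\left(W{\left(2 \right)},-2 \right)}} = \frac{\left(-2\right) 47 - 3411}{-3605 - 2} = \frac{-94 - 3411}{-3607} = \left(-3505\right) \left(- \frac{1}{3607}\right) = \frac{3505}{3607}$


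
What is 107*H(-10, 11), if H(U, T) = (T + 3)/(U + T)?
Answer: 1498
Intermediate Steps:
H(U, T) = (3 + T)/(T + U)
107*H(-10, 11) = 107*((3 + 11)/(11 - 10)) = 107*(14/1) = 107*(1*14) = 107*14 = 1498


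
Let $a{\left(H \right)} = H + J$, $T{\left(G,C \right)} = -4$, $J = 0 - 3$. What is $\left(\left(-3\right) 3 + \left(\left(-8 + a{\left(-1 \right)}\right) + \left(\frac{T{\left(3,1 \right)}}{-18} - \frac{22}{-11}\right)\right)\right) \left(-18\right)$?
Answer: $338$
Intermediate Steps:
$J = -3$ ($J = 0 - 3 = -3$)
$a{\left(H \right)} = -3 + H$ ($a{\left(H \right)} = H - 3 = -3 + H$)
$\left(\left(-3\right) 3 + \left(\left(-8 + a{\left(-1 \right)}\right) + \left(\frac{T{\left(3,1 \right)}}{-18} - \frac{22}{-11}\right)\right)\right) \left(-18\right) = \left(\left(-3\right) 3 - \frac{88}{9}\right) \left(-18\right) = \left(-9 - \frac{88}{9}\right) \left(-18\right) = \left(- \frac{169}{9}\right) \left(-18\right) = 338$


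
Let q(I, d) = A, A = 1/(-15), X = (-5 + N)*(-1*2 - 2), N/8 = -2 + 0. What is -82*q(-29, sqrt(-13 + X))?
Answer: 82/15 ≈ 5.4667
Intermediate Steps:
N = -16 (N = 8*(-2 + 0) = 8*(-2) = -16)
X = 84 (X = (-5 - 16)*(-1*2 - 2) = -21*(-2 - 2) = -21*(-4) = 84)
A = -1/15 ≈ -0.066667
q(I, d) = -1/15
-82*q(-29, sqrt(-13 + X)) = -82*(-1/15) = 82/15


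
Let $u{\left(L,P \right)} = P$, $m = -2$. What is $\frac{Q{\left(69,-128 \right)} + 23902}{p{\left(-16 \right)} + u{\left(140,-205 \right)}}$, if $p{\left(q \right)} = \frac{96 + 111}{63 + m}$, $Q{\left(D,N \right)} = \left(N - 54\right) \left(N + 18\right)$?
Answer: $- \frac{1339621}{6149} \approx -217.86$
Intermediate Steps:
$Q{\left(D,N \right)} = \left(-54 + N\right) \left(18 + N\right)$
$p{\left(q \right)} = \frac{207}{61}$ ($p{\left(q \right)} = \frac{96 + 111}{63 - 2} = \frac{207}{61}$)
$\frac{Q{\left(69,-128 \right)} + 23902}{p{\left(-16 \right)} + u{\left(140,-205 \right)}} = \frac{\left(-972 + \left(-128\right)^{2} - -4608\right) + 23902}{\frac{207}{61} - 205} = \frac{\left(-972 + 16384 + 4608\right) + 23902}{- \frac{12298}{61}} = \left(20020 + 23902\right) \left(- \frac{61}{12298}\right) = 43922 \left(- \frac{61}{12298}\right) = - \frac{1339621}{6149}$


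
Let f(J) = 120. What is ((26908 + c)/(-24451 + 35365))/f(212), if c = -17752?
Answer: 763/109140 ≈ 0.0069910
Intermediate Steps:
((26908 + c)/(-24451 + 35365))/f(212) = ((26908 - 17752)/(-24451 + 35365))/120 = (9156/10914)*(1/120) = (9156*(1/10914))*(1/120) = (1526/1819)*(1/120) = 763/109140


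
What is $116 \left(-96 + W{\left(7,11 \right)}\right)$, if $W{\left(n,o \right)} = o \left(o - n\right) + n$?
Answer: $-5220$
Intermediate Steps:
$W{\left(n,o \right)} = n + o \left(o - n\right)$
$116 \left(-96 + W{\left(7,11 \right)}\right) = 116 \left(-96 + \left(7 + 11^{2} - 7 \cdot 11\right)\right) = 116 \left(-96 + \left(7 + 121 - 77\right)\right) = 116 \left(-96 + 51\right) = 116 \left(-45\right) = -5220$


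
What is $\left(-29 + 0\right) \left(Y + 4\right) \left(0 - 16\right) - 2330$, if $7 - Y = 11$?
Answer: $-2330$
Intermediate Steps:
$Y = -4$ ($Y = 7 - 11 = -4$)
$\left(-29 + 0\right) \left(Y + 4\right) \left(0 - 16\right) - 2330 = \left(-29 + 0\right) \left(-4 + 4\right) \left(0 - 16\right) - 2330 = - 29 \cdot 0 \left(-16\right) - 2330 = \left(-29\right) 0 - 2330 = 0 - 2330 = -2330$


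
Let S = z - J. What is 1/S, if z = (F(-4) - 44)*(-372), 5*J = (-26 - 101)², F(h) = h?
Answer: 5/73151 ≈ 6.8352e-5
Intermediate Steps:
J = 16129/5 (J = (-26 - 101)²/5 = (⅕)*(-127)² = (⅕)*16129 = 16129/5 ≈ 3225.8)
z = 17856 (z = (-4 - 44)*(-372) = -48*(-372) = 17856)
S = 73151/5 (S = 17856 - 1*16129/5 = 17856 - 16129/5 = 73151/5 ≈ 14630.)
1/S = 1/(73151/5) = 5/73151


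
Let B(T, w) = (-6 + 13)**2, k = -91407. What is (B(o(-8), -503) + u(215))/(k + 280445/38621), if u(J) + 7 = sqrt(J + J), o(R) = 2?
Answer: -73731/160452241 - 3511*sqrt(430)/320904482 ≈ -0.00068640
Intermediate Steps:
u(J) = -7 + sqrt(2)*sqrt(J) (u(J) = -7 + sqrt(J + J) = -7 + sqrt(2*J) = -7 + sqrt(2)*sqrt(J))
B(T, w) = 49 (B(T, w) = 7**2 = 49)
(B(o(-8), -503) + u(215))/(k + 280445/38621) = (49 + (-7 + sqrt(2)*sqrt(215)))/(-91407 + 280445/38621) = (49 + (-7 + sqrt(430)))/(-91407 + 280445*(1/38621)) = (42 + sqrt(430))/(-91407 + 25495/3511) = (42 + sqrt(430))/(-320904482/3511) = (42 + sqrt(430))*(-3511/320904482) = -73731/160452241 - 3511*sqrt(430)/320904482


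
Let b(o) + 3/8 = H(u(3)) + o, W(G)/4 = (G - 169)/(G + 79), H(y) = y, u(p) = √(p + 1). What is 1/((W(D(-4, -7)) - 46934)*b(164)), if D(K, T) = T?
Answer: -36/279902275 ≈ -1.2862e-7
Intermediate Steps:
u(p) = √(1 + p)
W(G) = 4*(-169 + G)/(79 + G) (W(G) = 4*((G - 169)/(G + 79)) = 4*((-169 + G)/(79 + G)) = 4*(-169 + G)/(79 + G))
b(o) = 13/8 + o (b(o) = -3/8 + (√(1 + 3) + o) = -3/8 + (√4 + o) = -3/8 + (2 + o) = 13/8 + o)
1/((W(D(-4, -7)) - 46934)*b(164)) = 1/((4*(-169 - 7)/(79 - 7) - 46934)*(13/8 + 164)) = 1/((4*(-176)/72 - 46934)*(1325/8)) = (8/1325)/(4*(1/72)*(-176) - 46934) = (8/1325)/(-88/9 - 46934) = (8/1325)/(-422494/9) = -9/422494*8/1325 = -36/279902275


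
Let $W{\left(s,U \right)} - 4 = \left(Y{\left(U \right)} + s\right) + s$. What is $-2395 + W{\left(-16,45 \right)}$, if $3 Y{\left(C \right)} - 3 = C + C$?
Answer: $-2392$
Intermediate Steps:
$Y{\left(C \right)} = 1 + \frac{2 C}{3}$ ($Y{\left(C \right)} = 1 + \frac{C + C}{3} = 1 + \frac{2 C}{3}$)
$W{\left(s,U \right)} = 5 + 2 s + \frac{2 U}{3}$ ($W{\left(s,U \right)} = 4 + \left(\left(\left(1 + \frac{2 U}{3}\right) + s\right) + s\right) = 4 + \left(\left(1 + s + \frac{2 U}{3}\right) + s\right) = 4 + \left(1 + 2 s + \frac{2 U}{3}\right) = 5 + 2 s + \frac{2 U}{3}$)
$-2395 + W{\left(-16,45 \right)} = -2395 + \left(5 + 2 \left(-16\right) + \frac{2}{3} \cdot 45\right) = -2395 + \left(5 - 32 + 30\right) = -2395 + 3 = -2392$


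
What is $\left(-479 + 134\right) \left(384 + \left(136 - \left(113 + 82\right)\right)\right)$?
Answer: $-112125$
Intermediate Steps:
$\left(-479 + 134\right) \left(384 + \left(136 - \left(113 + 82\right)\right)\right) = - 345 \left(384 + \left(136 - 195\right)\right) = - 345 \left(384 - 59\right) = \left(-345\right) 325 = -112125$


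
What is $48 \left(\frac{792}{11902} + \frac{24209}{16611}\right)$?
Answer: $\frac{219121040}{2995517} \approx 73.15$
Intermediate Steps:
$48 \left(\frac{792}{11902} + \frac{24209}{16611}\right) = 48 \left(792 \cdot \frac{1}{11902} + 24209 \cdot \frac{1}{16611}\right) = 48 \left(\frac{36}{541} + \frac{24209}{16611}\right) = 48 \cdot \frac{13695065}{8986551} = \frac{219121040}{2995517}$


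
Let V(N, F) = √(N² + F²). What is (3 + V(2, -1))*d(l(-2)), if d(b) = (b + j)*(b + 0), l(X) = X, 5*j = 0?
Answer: 12 + 4*√5 ≈ 20.944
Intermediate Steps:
j = 0 (j = (⅕)*0 = 0)
d(b) = b² (d(b) = (b + 0)*(b + 0) = b*b = b²)
V(N, F) = √(F² + N²)
(3 + V(2, -1))*d(l(-2)) = (3 + √((-1)² + 2²))*(-2)² = (3 + √(1 + 4))*4 = (3 + √5)*4 = 12 + 4*√5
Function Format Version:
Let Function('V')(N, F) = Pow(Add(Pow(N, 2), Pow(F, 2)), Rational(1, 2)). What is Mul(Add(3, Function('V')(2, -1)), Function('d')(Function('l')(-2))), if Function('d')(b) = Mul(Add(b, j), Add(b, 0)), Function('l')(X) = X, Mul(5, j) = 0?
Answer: Add(12, Mul(4, Pow(5, Rational(1, 2)))) ≈ 20.944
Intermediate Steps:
j = 0 (j = Mul(Rational(1, 5), 0) = 0)
Function('d')(b) = Pow(b, 2) (Function('d')(b) = Mul(Add(b, 0), Add(b, 0)) = Mul(b, b) = Pow(b, 2))
Function('V')(N, F) = Pow(Add(Pow(F, 2), Pow(N, 2)), Rational(1, 2))
Mul(Add(3, Function('V')(2, -1)), Function('d')(Function('l')(-2))) = Mul(Add(3, Pow(Add(Pow(-1, 2), Pow(2, 2)), Rational(1, 2))), Pow(-2, 2)) = Mul(Add(3, Pow(Add(1, 4), Rational(1, 2))), 4) = Mul(Add(3, Pow(5, Rational(1, 2))), 4) = Add(12, Mul(4, Pow(5, Rational(1, 2))))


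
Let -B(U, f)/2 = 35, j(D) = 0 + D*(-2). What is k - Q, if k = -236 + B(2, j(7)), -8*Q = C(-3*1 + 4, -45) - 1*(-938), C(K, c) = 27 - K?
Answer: -371/2 ≈ -185.50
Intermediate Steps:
j(D) = -2*D (j(D) = 0 - 2*D = -2*D)
B(U, f) = -70 (B(U, f) = -2*35 = -70)
Q = -241/2 (Q = -((27 - (-3*1 + 4)) - 1*(-938))/8 = -((27 - (-3 + 4)) + 938)/8 = -((27 - 1*1) + 938)/8 = -((27 - 1) + 938)/8 = -(26 + 938)/8 = -1/8*964 = -241/2 ≈ -120.50)
k = -306 (k = -236 - 70 = -306)
k - Q = -306 - 1*(-241/2) = -306 + 241/2 = -371/2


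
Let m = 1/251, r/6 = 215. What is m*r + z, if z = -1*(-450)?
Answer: 114240/251 ≈ 455.14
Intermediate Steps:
r = 1290 (r = 6*215 = 1290)
z = 450
m = 1/251 ≈ 0.0039841
m*r + z = (1/251)*1290 + 450 = 1290/251 + 450 = 114240/251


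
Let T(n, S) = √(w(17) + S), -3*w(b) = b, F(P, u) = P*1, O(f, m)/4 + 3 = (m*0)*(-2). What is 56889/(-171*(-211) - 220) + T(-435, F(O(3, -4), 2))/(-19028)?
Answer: 8127/5123 - I*√159/57084 ≈ 1.5864 - 0.00022089*I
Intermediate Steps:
O(f, m) = -12 (O(f, m) = -12 + 4*((m*0)*(-2)) = -12 + 4*(0*(-2)) = -12 + 4*0 = -12 + 0 = -12)
F(P, u) = P
w(b) = -b/3
T(n, S) = √(-17/3 + S) (T(n, S) = √(-⅓*17 + S) = √(-17/3 + S))
56889/(-171*(-211) - 220) + T(-435, F(O(3, -4), 2))/(-19028) = 56889/(-171*(-211) - 220) + (√(-51 + 9*(-12))/3)/(-19028) = 56889/(36081 - 220) + (√(-51 - 108)/3)*(-1/19028) = 56889/35861 + (√(-159)/3)*(-1/19028) = 56889*(1/35861) + ((I*√159)/3)*(-1/19028) = 8127/5123 + (I*√159/3)*(-1/19028) = 8127/5123 - I*√159/57084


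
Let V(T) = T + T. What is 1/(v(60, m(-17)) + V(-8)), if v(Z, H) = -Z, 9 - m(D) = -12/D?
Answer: -1/76 ≈ -0.013158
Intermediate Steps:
V(T) = 2*T
m(D) = 9 + 12/D (m(D) = 9 - (-12)/D = 9 + 12/D)
1/(v(60, m(-17)) + V(-8)) = 1/(-1*60 + 2*(-8)) = 1/(-60 - 16) = 1/(-76) = -1/76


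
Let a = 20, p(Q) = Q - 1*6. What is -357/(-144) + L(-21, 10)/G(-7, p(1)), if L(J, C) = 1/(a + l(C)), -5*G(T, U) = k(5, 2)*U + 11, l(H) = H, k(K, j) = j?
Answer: 37/16 ≈ 2.3125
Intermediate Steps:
p(Q) = -6 + Q (p(Q) = Q - 6 = -6 + Q)
G(T, U) = -11/5 - 2*U/5 (G(T, U) = -(2*U + 11)/5 = -(11 + 2*U)/5 = -11/5 - 2*U/5)
L(J, C) = 1/(20 + C)
-357/(-144) + L(-21, 10)/G(-7, p(1)) = -357/(-144) + 1/((20 + 10)*(-11/5 - 2*(-6 + 1)/5)) = -357*(-1/144) + 1/(30*(-11/5 - ⅖*(-5))) = 119/48 + 1/(30*(-11/5 + 2)) = 119/48 + 1/(30*(-⅕)) = 119/48 + (1/30)*(-5) = 119/48 - ⅙ = 37/16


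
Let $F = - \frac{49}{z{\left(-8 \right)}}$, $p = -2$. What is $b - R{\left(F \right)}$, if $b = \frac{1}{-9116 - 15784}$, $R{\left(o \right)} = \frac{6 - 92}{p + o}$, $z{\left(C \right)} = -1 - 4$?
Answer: $\frac{3568987}{323700} \approx 11.026$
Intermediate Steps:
$z{\left(C \right)} = -5$ ($z{\left(C \right)} = -1 - 4 = -5$)
$F = \frac{49}{5}$ ($F = - \frac{49}{-5} = \left(-49\right) \left(- \frac{1}{5}\right) = \frac{49}{5} \approx 9.8$)
$R{\left(o \right)} = - \frac{86}{-2 + o}$ ($R{\left(o \right)} = \frac{6 - 92}{-2 + o} = - \frac{86}{-2 + o}$)
$b = - \frac{1}{24900}$ ($b = \frac{1}{-24900} = - \frac{1}{24900} \approx -4.0161 \cdot 10^{-5}$)
$b - R{\left(F \right)} = - \frac{1}{24900} - - \frac{86}{-2 + \frac{49}{5}} = - \frac{1}{24900} - - \frac{86}{\frac{39}{5}} = - \frac{1}{24900} - \left(-86\right) \frac{5}{39} = - \frac{1}{24900} - - \frac{430}{39} = - \frac{1}{24900} + \frac{430}{39} = \frac{3568987}{323700}$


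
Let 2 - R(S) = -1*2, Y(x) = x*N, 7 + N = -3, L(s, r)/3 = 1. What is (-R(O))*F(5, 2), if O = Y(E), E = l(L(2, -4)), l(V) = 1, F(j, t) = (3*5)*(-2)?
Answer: 120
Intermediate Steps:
F(j, t) = -30 (F(j, t) = 15*(-2) = -30)
L(s, r) = 3 (L(s, r) = 3*1 = 3)
N = -10 (N = -7 - 3 = -10)
E = 1
Y(x) = -10*x (Y(x) = x*(-10) = -10*x)
O = -10 (O = -10*1 = -10)
R(S) = 4 (R(S) = 2 - (-1)*2 = 2 - 1*(-2) = 2 + 2 = 4)
(-R(O))*F(5, 2) = -1*4*(-30) = -4*(-30) = 120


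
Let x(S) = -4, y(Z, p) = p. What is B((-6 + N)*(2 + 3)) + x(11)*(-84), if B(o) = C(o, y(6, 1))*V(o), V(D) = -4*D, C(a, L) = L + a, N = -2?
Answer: -5904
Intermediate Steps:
B(o) = -4*o*(1 + o) (B(o) = (1 + o)*(-4*o) = -4*o*(1 + o))
B((-6 + N)*(2 + 3)) + x(11)*(-84) = -4*(-6 - 2)*(2 + 3)*(1 + (-6 - 2)*(2 + 3)) - 4*(-84) = -4*(-8*5)*(1 - 8*5) + 336 = -4*(-40)*(1 - 40) + 336 = -4*(-40)*(-39) + 336 = -6240 + 336 = -5904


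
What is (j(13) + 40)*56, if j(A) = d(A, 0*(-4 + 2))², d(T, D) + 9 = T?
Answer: 3136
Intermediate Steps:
d(T, D) = -9 + T
j(A) = (-9 + A)²
(j(13) + 40)*56 = ((-9 + 13)² + 40)*56 = (4² + 40)*56 = (16 + 40)*56 = 56*56 = 3136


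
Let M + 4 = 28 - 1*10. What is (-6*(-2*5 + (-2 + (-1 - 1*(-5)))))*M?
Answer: 672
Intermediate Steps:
M = 14 (M = -4 + (28 - 1*10) = -4 + (28 - 10) = -4 + 18 = 14)
(-6*(-2*5 + (-2 + (-1 - 1*(-5)))))*M = -6*(-2*5 + (-2 + (-1 - 1*(-5))))*14 = -6*(-10 + (-2 + (-1 + 5)))*14 = -6*(-10 + (-2 + 4))*14 = -6*(-10 + 2)*14 = -6*(-8)*14 = 48*14 = 672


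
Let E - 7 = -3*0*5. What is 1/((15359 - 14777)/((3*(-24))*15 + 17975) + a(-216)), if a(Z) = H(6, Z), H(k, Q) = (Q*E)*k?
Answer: -16895/153270858 ≈ -0.00011023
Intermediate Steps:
E = 7 (E = 7 - 3*0*5 = 7 + 0*5 = 7 + 0 = 7)
H(k, Q) = 7*Q*k (H(k, Q) = (Q*7)*k = (7*Q)*k = 7*Q*k)
a(Z) = 42*Z (a(Z) = 7*Z*6 = 42*Z)
1/((15359 - 14777)/((3*(-24))*15 + 17975) + a(-216)) = 1/((15359 - 14777)/((3*(-24))*15 + 17975) + 42*(-216)) = 1/(582/(-72*15 + 17975) - 9072) = 1/(582/(-1080 + 17975) - 9072) = 1/(582/16895 - 9072) = 1/(-153270858/16895) = -16895/153270858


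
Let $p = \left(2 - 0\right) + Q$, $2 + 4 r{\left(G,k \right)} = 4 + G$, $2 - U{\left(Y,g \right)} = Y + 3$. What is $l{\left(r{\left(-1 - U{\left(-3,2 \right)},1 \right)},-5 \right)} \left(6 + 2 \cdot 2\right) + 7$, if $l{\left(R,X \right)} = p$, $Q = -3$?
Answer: $-3$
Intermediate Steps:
$U{\left(Y,g \right)} = -1 - Y$ ($U{\left(Y,g \right)} = 2 - \left(Y + 3\right) = 2 - \left(3 + Y\right) = -1 - Y$)
$r{\left(G,k \right)} = \frac{1}{2} + \frac{G}{4}$ ($r{\left(G,k \right)} = - \frac{1}{2} + \frac{4 + G}{4} = - \frac{1}{2} + \left(1 + \frac{G}{4}\right) = \frac{1}{2} + \frac{G}{4}$)
$p = -1$ ($p = \left(2 - 0\right) - 3 = \left(2 + 0\right) - 3 = 2 - 3 = -1$)
$l{\left(R,X \right)} = -1$
$l{\left(r{\left(-1 - U{\left(-3,2 \right)},1 \right)},-5 \right)} \left(6 + 2 \cdot 2\right) + 7 = - (6 + 2 \cdot 2) + 7 = - (6 + 4) + 7 = \left(-1\right) 10 + 7 = -10 + 7 = -3$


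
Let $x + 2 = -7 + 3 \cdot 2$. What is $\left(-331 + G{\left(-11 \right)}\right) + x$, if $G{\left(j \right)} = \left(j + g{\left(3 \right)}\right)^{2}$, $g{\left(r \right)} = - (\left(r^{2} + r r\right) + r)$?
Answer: $690$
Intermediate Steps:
$g{\left(r \right)} = - r - 2 r^{2}$ ($g{\left(r \right)} = - (\left(r^{2} + r^{2}\right) + r) = - (2 r^{2} + r) = - (r + 2 r^{2}) = - r - 2 r^{2}$)
$G{\left(j \right)} = \left(-21 + j\right)^{2}$ ($G{\left(j \right)} = \left(j - 3 \left(1 + 2 \cdot 3\right)\right)^{2} = \left(j - 3 \left(1 + 6\right)\right)^{2} = \left(j - 3 \cdot 7\right)^{2} = \left(j - 21\right)^{2} = \left(-21 + j\right)^{2}$)
$x = -3$ ($x = -2 + \left(-7 + 3 \cdot 2\right) = -2 + \left(-7 + 6\right) = -2 - 1 = -3$)
$\left(-331 + G{\left(-11 \right)}\right) + x = \left(-331 + \left(-21 - 11\right)^{2}\right) - 3 = \left(-331 + \left(-32\right)^{2}\right) - 3 = \left(-331 + 1024\right) - 3 = 693 - 3 = 690$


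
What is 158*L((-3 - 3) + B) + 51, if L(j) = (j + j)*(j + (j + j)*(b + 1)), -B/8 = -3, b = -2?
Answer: -102333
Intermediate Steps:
B = 24 (B = -8*(-3) = 24)
L(j) = -2*j² (L(j) = (j + j)*(j + (j + j)*(-2 + 1)) = (2*j)*(j + (2*j)*(-1)) = (2*j)*(j - 2*j) = (2*j)*(-j) = -2*j²)
158*L((-3 - 3) + B) + 51 = 158*(-2*((-3 - 3) + 24)²) + 51 = 158*(-2*(-6 + 24)²) + 51 = 158*(-2*18²) + 51 = 158*(-2*324) + 51 = 158*(-648) + 51 = -102384 + 51 = -102333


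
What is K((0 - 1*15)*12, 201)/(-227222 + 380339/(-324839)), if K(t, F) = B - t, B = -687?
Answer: 54897791/24603649199 ≈ 0.0022313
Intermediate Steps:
K(t, F) = -687 - t
K((0 - 1*15)*12, 201)/(-227222 + 380339/(-324839)) = (-687 - (0 - 1*15)*12)/(-227222 + 380339/(-324839)) = (-687 - (0 - 15)*12)/(-227222 + 380339*(-1/324839)) = (-687 - (-15)*12)/(-227222 - 380339/324839) = (-687 - 1*(-180))/(-73810947597/324839) = (-687 + 180)*(-324839/73810947597) = -507*(-324839/73810947597) = 54897791/24603649199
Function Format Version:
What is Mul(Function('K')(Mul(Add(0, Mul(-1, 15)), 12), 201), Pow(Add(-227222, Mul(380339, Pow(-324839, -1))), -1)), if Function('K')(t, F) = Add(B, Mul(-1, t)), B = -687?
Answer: Rational(54897791, 24603649199) ≈ 0.0022313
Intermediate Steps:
Function('K')(t, F) = Add(-687, Mul(-1, t))
Mul(Function('K')(Mul(Add(0, Mul(-1, 15)), 12), 201), Pow(Add(-227222, Mul(380339, Pow(-324839, -1))), -1)) = Mul(Add(-687, Mul(-1, Mul(Add(0, Mul(-1, 15)), 12))), Pow(Add(-227222, Mul(380339, Pow(-324839, -1))), -1)) = Mul(Add(-687, Mul(-1, Mul(Add(0, -15), 12))), Pow(Add(-227222, Mul(380339, Rational(-1, 324839))), -1)) = Mul(Add(-687, Mul(-1, Mul(-15, 12))), Pow(Add(-227222, Rational(-380339, 324839)), -1)) = Mul(Add(-687, Mul(-1, -180)), Pow(Rational(-73810947597, 324839), -1)) = Mul(Add(-687, 180), Rational(-324839, 73810947597)) = Mul(-507, Rational(-324839, 73810947597)) = Rational(54897791, 24603649199)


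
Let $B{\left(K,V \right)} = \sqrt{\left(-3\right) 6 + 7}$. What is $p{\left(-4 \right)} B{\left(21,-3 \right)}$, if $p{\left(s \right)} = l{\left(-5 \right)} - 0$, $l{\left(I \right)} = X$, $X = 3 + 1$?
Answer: $4 i \sqrt{11} \approx 13.266 i$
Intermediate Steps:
$X = 4$
$l{\left(I \right)} = 4$
$p{\left(s \right)} = 4$ ($p{\left(s \right)} = 4 - 0 = 4 + 0 = 4$)
$B{\left(K,V \right)} = i \sqrt{11}$ ($B{\left(K,V \right)} = \sqrt{-18 + 7} = \sqrt{-11} = i \sqrt{11}$)
$p{\left(-4 \right)} B{\left(21,-3 \right)} = 4 i \sqrt{11}$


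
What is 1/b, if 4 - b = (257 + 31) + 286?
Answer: -1/570 ≈ -0.0017544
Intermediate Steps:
b = -570 (b = 4 - ((257 + 31) + 286) = 4 - (288 + 286) = 4 - 1*574 = 4 - 574 = -570)
1/b = 1/(-570) = -1/570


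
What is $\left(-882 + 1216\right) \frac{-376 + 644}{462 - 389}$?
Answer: $\frac{89512}{73} \approx 1226.2$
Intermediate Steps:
$\left(-882 + 1216\right) \frac{-376 + 644}{462 - 389} = 334 \cdot \frac{268}{73} = \frac{89512}{73}$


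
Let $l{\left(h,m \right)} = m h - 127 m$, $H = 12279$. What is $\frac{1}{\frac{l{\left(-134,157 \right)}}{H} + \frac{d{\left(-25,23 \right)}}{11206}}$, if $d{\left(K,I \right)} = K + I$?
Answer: $- \frac{22933079}{76535470} \approx -0.29964$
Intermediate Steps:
$l{\left(h,m \right)} = - 127 m + h m$ ($l{\left(h,m \right)} = h m - 127 m = - 127 m + h m$)
$d{\left(K,I \right)} = I + K$
$\frac{1}{\frac{l{\left(-134,157 \right)}}{H} + \frac{d{\left(-25,23 \right)}}{11206}} = \frac{1}{\frac{157 \left(-127 - 134\right)}{12279} + \frac{23 - 25}{11206}} = \frac{1}{157 \left(-261\right) \frac{1}{12279} - \frac{1}{5603}} = \frac{1}{\left(-40977\right) \frac{1}{12279} - \frac{1}{5603}} = \frac{1}{- \frac{13659}{4093} - \frac{1}{5603}} = \frac{1}{- \frac{76535470}{22933079}} = - \frac{22933079}{76535470}$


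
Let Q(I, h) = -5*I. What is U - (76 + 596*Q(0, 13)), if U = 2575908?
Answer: 2575832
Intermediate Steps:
U - (76 + 596*Q(0, 13)) = 2575908 - (76 + 596*(-5*0)) = 2575908 - (76 + 596*0) = 2575908 - (76 + 0) = 2575908 - 1*76 = 2575908 - 76 = 2575832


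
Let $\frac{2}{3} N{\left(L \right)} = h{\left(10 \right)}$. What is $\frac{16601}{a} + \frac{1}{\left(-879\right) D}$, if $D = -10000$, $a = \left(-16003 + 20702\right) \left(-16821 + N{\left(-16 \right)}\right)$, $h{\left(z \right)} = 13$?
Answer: $- \frac{32409742167}{154216152070000} \approx -0.00021016$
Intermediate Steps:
$N{\left(L \right)} = \frac{39}{2}$ ($N{\left(L \right)} = \frac{3}{2} \cdot 13 = \frac{39}{2}$)
$a = - \frac{157900497}{2}$ ($a = \left(-16003 + 20702\right) \left(-16821 + \frac{39}{2}\right) = 4699 \left(- \frac{33603}{2}\right) = - \frac{157900497}{2} \approx -7.895 \cdot 10^{7}$)
$\frac{16601}{a} + \frac{1}{\left(-879\right) D} = \frac{16601}{- \frac{157900497}{2}} + \frac{1}{\left(-879\right) \left(-10000\right)} = 16601 \left(- \frac{2}{157900497}\right) - - \frac{1}{8790000} = - \frac{33202}{157900497} + \frac{1}{8790000} = - \frac{32409742167}{154216152070000}$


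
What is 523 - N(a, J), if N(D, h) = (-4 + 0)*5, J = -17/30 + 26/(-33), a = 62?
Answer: 543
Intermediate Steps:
J = -149/110 (J = -17*1/30 + 26*(-1/33) = -17/30 - 26/33 = -149/110 ≈ -1.3545)
N(D, h) = -20 (N(D, h) = -4*5 = -20)
523 - N(a, J) = 523 - 1*(-20) = 523 + 20 = 543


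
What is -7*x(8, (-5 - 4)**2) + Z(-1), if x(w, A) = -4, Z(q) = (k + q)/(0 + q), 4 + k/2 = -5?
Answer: 47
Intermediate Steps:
k = -18 (k = -8 + 2*(-5) = -8 - 10 = -18)
Z(q) = (-18 + q)/q (Z(q) = (-18 + q)/(0 + q) = (-18 + q)/q)
-7*x(8, (-5 - 4)**2) + Z(-1) = -7*(-4) + (-18 - 1)/(-1) = 28 - 1*(-19) = 28 + 19 = 47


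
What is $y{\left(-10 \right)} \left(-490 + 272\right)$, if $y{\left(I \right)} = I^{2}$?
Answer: $-21800$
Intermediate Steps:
$y{\left(-10 \right)} \left(-490 + 272\right) = \left(-10\right)^{2} \left(-490 + 272\right) = 100 \left(-218\right) = -21800$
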